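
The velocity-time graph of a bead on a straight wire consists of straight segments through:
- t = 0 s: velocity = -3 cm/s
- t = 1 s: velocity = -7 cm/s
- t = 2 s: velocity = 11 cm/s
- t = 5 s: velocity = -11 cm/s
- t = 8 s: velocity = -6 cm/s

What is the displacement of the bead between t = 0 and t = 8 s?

Displacement is the signed area under the v-t curve.
0–1 s: ½(-3 + -7)(1) = -5 cm
1–2 s: ½(-7 + 11)(1) = 2 cm
2–5 s: ½(11 + -11)(3) = 0 cm
5–8 s: ½(-11 + -6)(3) = -25.5 cm
Net displacement = -28.5 cm

-28.5 cm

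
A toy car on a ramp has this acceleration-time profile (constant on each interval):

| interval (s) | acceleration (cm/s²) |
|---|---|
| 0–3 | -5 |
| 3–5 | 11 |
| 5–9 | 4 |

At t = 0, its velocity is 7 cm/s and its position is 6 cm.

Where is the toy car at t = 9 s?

On each constant-a segment, Δv = aΔt and Δx = v₀Δt + ½aΔt²; chain segment to segment.
0–3 s: v starts 7 cm/s; Δx = 7·3 + ½·-5·3² = -1.5 cm; v ends -8 cm/s.
3–5 s: v starts -8 cm/s; Δx = -8·2 + ½·11·2² = 6 cm; v ends 14 cm/s.
5–9 s: v starts 14 cm/s; Δx = 14·4 + ½·4·4² = 88 cm; v ends 30 cm/s.
x(9) = 6 + Σ Δx = 98.5 cm.

98.5 cm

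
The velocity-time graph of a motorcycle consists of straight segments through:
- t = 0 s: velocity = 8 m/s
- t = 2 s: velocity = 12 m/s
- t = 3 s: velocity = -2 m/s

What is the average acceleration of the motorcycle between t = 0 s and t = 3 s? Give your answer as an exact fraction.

-10/3 m/s²

Average acceleration = Δv/Δt = (-2 − 8)/(3 − 0) = -10/3 m/s².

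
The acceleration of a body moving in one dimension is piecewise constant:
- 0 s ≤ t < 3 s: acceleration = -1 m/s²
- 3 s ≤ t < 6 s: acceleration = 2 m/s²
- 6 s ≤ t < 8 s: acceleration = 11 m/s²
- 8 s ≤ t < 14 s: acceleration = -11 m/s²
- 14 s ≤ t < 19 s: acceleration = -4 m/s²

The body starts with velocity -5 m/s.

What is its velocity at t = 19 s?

Δv equals the area under the a-t graph; then v = v₀ + Δv.
0–3 s: -1 × 3 = -3 m/s
3–6 s: 2 × 3 = 6 m/s
6–8 s: 11 × 2 = 22 m/s
8–14 s: -11 × 6 = -66 m/s
14–19 s: -4 × 5 = -20 m/s
Δv = -61 m/s, so v(19) = -5 + (-61) = -66 m/s.

-66 m/s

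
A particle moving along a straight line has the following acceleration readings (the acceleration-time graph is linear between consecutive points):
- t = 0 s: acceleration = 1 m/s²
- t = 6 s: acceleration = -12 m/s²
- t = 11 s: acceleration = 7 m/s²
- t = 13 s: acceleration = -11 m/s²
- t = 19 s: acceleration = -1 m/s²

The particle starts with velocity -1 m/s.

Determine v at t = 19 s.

-86.5 m/s

Δv equals the area under the a-t graph; then v = v₀ + Δv.
0–6 s: ½(1 + -12)(6) = -33 m/s
6–11 s: ½(-12 + 7)(5) = -12.5 m/s
11–13 s: ½(7 + -11)(2) = -4 m/s
13–19 s: ½(-11 + -1)(6) = -36 m/s
Δv = -85.5 m/s, so v(19) = -1 + (-85.5) = -86.5 m/s.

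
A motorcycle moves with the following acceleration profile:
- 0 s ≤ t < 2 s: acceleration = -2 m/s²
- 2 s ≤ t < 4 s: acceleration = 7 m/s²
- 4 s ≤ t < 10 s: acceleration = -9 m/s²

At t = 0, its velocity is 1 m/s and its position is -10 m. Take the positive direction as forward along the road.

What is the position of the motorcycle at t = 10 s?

-100 m

On each constant-a segment, Δv = aΔt and Δx = v₀Δt + ½aΔt²; chain segment to segment.
0–2 s: v starts 1 m/s; Δx = 1·2 + ½·-2·2² = -2 m; v ends -3 m/s.
2–4 s: v starts -3 m/s; Δx = -3·2 + ½·7·2² = 8 m; v ends 11 m/s.
4–10 s: v starts 11 m/s; Δx = 11·6 + ½·-9·6² = -96 m; v ends -43 m/s.
x(10) = -10 + Σ Δx = -100 m.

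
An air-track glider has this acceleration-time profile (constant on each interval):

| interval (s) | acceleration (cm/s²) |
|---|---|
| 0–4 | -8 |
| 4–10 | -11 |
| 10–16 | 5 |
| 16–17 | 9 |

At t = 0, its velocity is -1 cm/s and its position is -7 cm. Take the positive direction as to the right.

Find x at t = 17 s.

-1039.5 cm

On each constant-a segment, Δv = aΔt and Δx = v₀Δt + ½aΔt²; chain segment to segment.
0–4 s: v starts -1 cm/s; Δx = -1·4 + ½·-8·4² = -68 cm; v ends -33 cm/s.
4–10 s: v starts -33 cm/s; Δx = -33·6 + ½·-11·6² = -396 cm; v ends -99 cm/s.
10–16 s: v starts -99 cm/s; Δx = -99·6 + ½·5·6² = -504 cm; v ends -69 cm/s.
16–17 s: v starts -69 cm/s; Δx = -69·1 + ½·9·1² = -64.5 cm; v ends -60 cm/s.
x(17) = -7 + Σ Δx = -1039.5 cm.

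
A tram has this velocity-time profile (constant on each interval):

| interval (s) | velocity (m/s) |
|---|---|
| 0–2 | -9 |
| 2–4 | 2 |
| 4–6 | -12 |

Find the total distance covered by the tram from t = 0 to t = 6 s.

46 m

Distance (not displacement) is the total path length: add the absolute areas under v-t.
0–2 s: |-9| × 2 = 18 m
2–4 s: |2| × 2 = 4 m
4–6 s: |-12| × 2 = 24 m
Total distance = 46 m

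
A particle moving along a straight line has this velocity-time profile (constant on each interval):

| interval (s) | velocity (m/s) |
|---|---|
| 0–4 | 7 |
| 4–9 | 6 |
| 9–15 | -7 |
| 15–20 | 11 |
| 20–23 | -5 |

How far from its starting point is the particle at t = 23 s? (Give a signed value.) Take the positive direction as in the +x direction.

Net displacement equals the area under the velocity-time graph (areas below the axis count negative).
0–4 s: 7 × 4 = 28 m
4–9 s: 6 × 5 = 30 m
9–15 s: -7 × 6 = -42 m
15–20 s: 11 × 5 = 55 m
20–23 s: -5 × 3 = -15 m
Net displacement = 56 m

56 m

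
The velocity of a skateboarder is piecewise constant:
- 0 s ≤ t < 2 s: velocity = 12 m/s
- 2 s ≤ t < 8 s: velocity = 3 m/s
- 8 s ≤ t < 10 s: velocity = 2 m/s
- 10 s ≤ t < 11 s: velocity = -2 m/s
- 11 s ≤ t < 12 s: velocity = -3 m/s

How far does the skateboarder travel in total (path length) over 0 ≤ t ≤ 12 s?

51 m

Distance (not displacement) is the total path length: add the absolute areas under v-t.
0–2 s: |12| × 2 = 24 m
2–8 s: |3| × 6 = 18 m
8–10 s: |2| × 2 = 4 m
10–11 s: |-2| × 1 = 2 m
11–12 s: |-3| × 1 = 3 m
Total distance = 51 m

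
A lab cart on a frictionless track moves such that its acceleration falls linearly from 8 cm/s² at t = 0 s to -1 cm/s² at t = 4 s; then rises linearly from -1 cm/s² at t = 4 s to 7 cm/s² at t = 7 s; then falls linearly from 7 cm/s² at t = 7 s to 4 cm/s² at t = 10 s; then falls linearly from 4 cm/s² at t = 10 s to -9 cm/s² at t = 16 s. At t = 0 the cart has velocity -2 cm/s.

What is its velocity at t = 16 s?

Δv equals the area under the a-t graph; then v = v₀ + Δv.
0–4 s: ½(8 + -1)(4) = 14 cm/s
4–7 s: ½(-1 + 7)(3) = 9 cm/s
7–10 s: ½(7 + 4)(3) = 16.5 cm/s
10–16 s: ½(4 + -9)(6) = -15 cm/s
Δv = 24.5 cm/s, so v(16) = -2 + (24.5) = 22.5 cm/s.

22.5 cm/s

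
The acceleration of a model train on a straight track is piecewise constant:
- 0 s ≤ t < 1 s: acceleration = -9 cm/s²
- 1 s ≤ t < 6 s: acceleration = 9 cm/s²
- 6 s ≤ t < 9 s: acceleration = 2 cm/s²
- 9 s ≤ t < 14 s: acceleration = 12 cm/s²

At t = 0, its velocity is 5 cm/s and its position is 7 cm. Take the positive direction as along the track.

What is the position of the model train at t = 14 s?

617 cm

On each constant-a segment, Δv = aΔt and Δx = v₀Δt + ½aΔt²; chain segment to segment.
0–1 s: v starts 5 cm/s; Δx = 5·1 + ½·-9·1² = 0.5 cm; v ends -4 cm/s.
1–6 s: v starts -4 cm/s; Δx = -4·5 + ½·9·5² = 92.5 cm; v ends 41 cm/s.
6–9 s: v starts 41 cm/s; Δx = 41·3 + ½·2·3² = 132 cm; v ends 47 cm/s.
9–14 s: v starts 47 cm/s; Δx = 47·5 + ½·12·5² = 385 cm; v ends 107 cm/s.
x(14) = 7 + Σ Δx = 617 cm.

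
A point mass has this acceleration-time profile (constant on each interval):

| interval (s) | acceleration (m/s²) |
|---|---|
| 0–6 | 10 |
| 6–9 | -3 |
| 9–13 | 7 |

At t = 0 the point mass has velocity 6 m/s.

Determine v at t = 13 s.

Δv equals the area under the a-t graph; then v = v₀ + Δv.
0–6 s: 10 × 6 = 60 m/s
6–9 s: -3 × 3 = -9 m/s
9–13 s: 7 × 4 = 28 m/s
Δv = 79 m/s, so v(13) = 6 + (79) = 85 m/s.

85 m/s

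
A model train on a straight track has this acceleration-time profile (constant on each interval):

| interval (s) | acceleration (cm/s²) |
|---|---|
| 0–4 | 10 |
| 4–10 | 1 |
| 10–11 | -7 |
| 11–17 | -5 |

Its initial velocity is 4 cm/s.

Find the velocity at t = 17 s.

Δv equals the area under the a-t graph; then v = v₀ + Δv.
0–4 s: 10 × 4 = 40 cm/s
4–10 s: 1 × 6 = 6 cm/s
10–11 s: -7 × 1 = -7 cm/s
11–17 s: -5 × 6 = -30 cm/s
Δv = 9 cm/s, so v(17) = 4 + (9) = 13 cm/s.

13 cm/s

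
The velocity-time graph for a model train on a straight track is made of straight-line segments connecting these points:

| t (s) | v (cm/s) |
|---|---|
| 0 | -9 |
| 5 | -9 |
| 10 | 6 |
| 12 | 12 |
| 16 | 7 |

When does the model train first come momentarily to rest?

t = 8 s

v changes sign on 5–10 s (from -9 to 6); the graph is linear there, so v = 0 at t = 5 + (9)·(10 − 5)/(6 − -9) = 8 s.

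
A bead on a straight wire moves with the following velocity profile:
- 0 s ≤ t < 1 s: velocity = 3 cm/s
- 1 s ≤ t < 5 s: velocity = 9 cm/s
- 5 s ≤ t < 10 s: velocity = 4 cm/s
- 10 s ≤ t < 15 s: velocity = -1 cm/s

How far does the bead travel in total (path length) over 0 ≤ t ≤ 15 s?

Distance (not displacement) is the total path length: add the absolute areas under v-t.
0–1 s: |3| × 1 = 3 cm
1–5 s: |9| × 4 = 36 cm
5–10 s: |4| × 5 = 20 cm
10–15 s: |-1| × 5 = 5 cm
Total distance = 64 cm

64 cm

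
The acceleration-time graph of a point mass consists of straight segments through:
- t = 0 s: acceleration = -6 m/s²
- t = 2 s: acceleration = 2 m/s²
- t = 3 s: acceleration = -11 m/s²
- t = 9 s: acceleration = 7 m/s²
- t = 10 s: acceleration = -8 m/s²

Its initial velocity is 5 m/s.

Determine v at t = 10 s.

Δv equals the area under the a-t graph; then v = v₀ + Δv.
0–2 s: ½(-6 + 2)(2) = -4 m/s
2–3 s: ½(2 + -11)(1) = -4.5 m/s
3–9 s: ½(-11 + 7)(6) = -12 m/s
9–10 s: ½(7 + -8)(1) = -0.5 m/s
Δv = -21 m/s, so v(10) = 5 + (-21) = -16 m/s.

-16 m/s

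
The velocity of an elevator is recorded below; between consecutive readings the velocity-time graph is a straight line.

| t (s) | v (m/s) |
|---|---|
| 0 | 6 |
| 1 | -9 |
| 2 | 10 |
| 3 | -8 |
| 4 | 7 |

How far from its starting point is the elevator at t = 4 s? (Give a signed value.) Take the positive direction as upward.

Displacement is the signed area under the v-t curve.
0–1 s: ½(6 + -9)(1) = -1.5 m
1–2 s: ½(-9 + 10)(1) = 0.5 m
2–3 s: ½(10 + -8)(1) = 1 m
3–4 s: ½(-8 + 7)(1) = -0.5 m
Net displacement = -0.5 m

-0.5 m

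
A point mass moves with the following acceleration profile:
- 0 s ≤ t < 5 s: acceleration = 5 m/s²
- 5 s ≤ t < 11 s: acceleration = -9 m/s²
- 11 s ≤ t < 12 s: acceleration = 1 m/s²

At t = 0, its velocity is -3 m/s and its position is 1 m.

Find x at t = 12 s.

-13 m

On each constant-a segment, Δv = aΔt and Δx = v₀Δt + ½aΔt²; chain segment to segment.
0–5 s: v starts -3 m/s; Δx = -3·5 + ½·5·5² = 47.5 m; v ends 22 m/s.
5–11 s: v starts 22 m/s; Δx = 22·6 + ½·-9·6² = -30 m; v ends -32 m/s.
11–12 s: v starts -32 m/s; Δx = -32·1 + ½·1·1² = -31.5 m; v ends -31 m/s.
x(12) = 1 + Σ Δx = -13 m.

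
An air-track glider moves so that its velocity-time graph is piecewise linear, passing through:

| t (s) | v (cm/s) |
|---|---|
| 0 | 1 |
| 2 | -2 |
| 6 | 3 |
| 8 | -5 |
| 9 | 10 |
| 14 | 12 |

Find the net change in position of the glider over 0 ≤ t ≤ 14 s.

56.5 cm

Displacement is the signed area under the v-t curve.
0–2 s: ½(1 + -2)(2) = -1 cm
2–6 s: ½(-2 + 3)(4) = 2 cm
6–8 s: ½(3 + -5)(2) = -2 cm
8–9 s: ½(-5 + 10)(1) = 2.5 cm
9–14 s: ½(10 + 12)(5) = 55 cm
Net displacement = 56.5 cm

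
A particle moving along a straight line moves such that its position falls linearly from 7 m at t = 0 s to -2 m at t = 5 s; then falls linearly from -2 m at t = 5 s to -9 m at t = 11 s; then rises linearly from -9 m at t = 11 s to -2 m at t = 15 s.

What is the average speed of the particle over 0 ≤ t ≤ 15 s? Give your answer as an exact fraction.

Average speed = (total path length)/(elapsed time); on a piecewise-linear x-t graph the path length is Σ|Δx|.
0–5 s: |Δx| = |-2 − 7| = 9 m
5–11 s: |Δx| = |-9 − -2| = 7 m
11–15 s: |Δx| = |-2 − -9| = 7 m
Total path = 23 m; average speed = 23/15 = 23/15 m/s.

23/15 m/s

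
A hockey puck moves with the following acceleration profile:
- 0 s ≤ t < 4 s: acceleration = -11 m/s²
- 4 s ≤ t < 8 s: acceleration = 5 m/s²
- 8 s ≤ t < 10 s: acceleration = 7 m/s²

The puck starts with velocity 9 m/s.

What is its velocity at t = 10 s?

Δv equals the area under the a-t graph; then v = v₀ + Δv.
0–4 s: -11 × 4 = -44 m/s
4–8 s: 5 × 4 = 20 m/s
8–10 s: 7 × 2 = 14 m/s
Δv = -10 m/s, so v(10) = 9 + (-10) = -1 m/s.

-1 m/s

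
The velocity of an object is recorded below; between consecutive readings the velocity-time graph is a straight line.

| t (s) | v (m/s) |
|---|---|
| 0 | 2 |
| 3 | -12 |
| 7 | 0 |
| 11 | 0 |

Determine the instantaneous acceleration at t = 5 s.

Acceleration is the slope of the v-t graph on 3–7 s: (0 − -12)/(7 − 3) = 3 m/s².

3 m/s²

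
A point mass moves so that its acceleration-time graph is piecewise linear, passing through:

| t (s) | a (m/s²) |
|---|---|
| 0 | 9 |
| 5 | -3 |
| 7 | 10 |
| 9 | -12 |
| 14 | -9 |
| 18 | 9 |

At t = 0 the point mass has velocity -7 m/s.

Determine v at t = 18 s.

-39.5 m/s

Δv equals the area under the a-t graph; then v = v₀ + Δv.
0–5 s: ½(9 + -3)(5) = 15 m/s
5–7 s: ½(-3 + 10)(2) = 7 m/s
7–9 s: ½(10 + -12)(2) = -2 m/s
9–14 s: ½(-12 + -9)(5) = -52.5 m/s
14–18 s: ½(-9 + 9)(4) = 0 m/s
Δv = -32.5 m/s, so v(18) = -7 + (-32.5) = -39.5 m/s.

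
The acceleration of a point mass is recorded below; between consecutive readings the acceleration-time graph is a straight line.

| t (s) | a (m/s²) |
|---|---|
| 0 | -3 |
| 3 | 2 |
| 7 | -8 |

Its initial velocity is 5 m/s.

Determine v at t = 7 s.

Δv equals the area under the a-t graph; then v = v₀ + Δv.
0–3 s: ½(-3 + 2)(3) = -1.5 m/s
3–7 s: ½(2 + -8)(4) = -12 m/s
Δv = -13.5 m/s, so v(7) = 5 + (-13.5) = -8.5 m/s.

-8.5 m/s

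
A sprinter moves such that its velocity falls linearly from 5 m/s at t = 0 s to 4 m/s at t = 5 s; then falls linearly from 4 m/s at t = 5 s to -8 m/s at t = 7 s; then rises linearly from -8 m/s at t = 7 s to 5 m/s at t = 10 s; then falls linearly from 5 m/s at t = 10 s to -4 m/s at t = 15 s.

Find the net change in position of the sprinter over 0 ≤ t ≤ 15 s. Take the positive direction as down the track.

16.5 m

Displacement is the signed area under the v-t curve.
0–5 s: ½(5 + 4)(5) = 22.5 m
5–7 s: ½(4 + -8)(2) = -4 m
7–10 s: ½(-8 + 5)(3) = -4.5 m
10–15 s: ½(5 + -4)(5) = 2.5 m
Net displacement = 16.5 m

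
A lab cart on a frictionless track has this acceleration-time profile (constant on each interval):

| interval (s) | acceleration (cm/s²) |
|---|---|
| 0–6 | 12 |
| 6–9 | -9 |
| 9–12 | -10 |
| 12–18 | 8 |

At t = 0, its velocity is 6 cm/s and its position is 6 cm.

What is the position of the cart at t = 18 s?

On each constant-a segment, Δv = aΔt and Δx = v₀Δt + ½aΔt²; chain segment to segment.
0–6 s: v starts 6 cm/s; Δx = 6·6 + ½·12·6² = 252 cm; v ends 78 cm/s.
6–9 s: v starts 78 cm/s; Δx = 78·3 + ½·-9·3² = 193.5 cm; v ends 51 cm/s.
9–12 s: v starts 51 cm/s; Δx = 51·3 + ½·-10·3² = 108 cm; v ends 21 cm/s.
12–18 s: v starts 21 cm/s; Δx = 21·6 + ½·8·6² = 270 cm; v ends 69 cm/s.
x(18) = 6 + Σ Δx = 829.5 cm.

829.5 cm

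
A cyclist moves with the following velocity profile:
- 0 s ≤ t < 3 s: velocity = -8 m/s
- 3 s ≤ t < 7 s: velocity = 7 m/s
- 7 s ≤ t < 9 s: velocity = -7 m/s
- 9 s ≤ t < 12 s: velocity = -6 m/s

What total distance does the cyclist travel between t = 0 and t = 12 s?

Total distance travelled is ∫|v| dt — sum the magnitudes of each area piece.
0–3 s: |-8| × 3 = 24 m
3–7 s: |7| × 4 = 28 m
7–9 s: |-7| × 2 = 14 m
9–12 s: |-6| × 3 = 18 m
Total distance = 84 m

84 m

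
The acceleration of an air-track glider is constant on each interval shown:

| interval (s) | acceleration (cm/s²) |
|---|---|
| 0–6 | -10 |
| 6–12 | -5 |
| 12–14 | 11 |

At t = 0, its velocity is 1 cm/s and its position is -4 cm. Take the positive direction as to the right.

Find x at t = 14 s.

On each constant-a segment, Δv = aΔt and Δx = v₀Δt + ½aΔt²; chain segment to segment.
0–6 s: v starts 1 cm/s; Δx = 1·6 + ½·-10·6² = -174 cm; v ends -59 cm/s.
6–12 s: v starts -59 cm/s; Δx = -59·6 + ½·-5·6² = -444 cm; v ends -89 cm/s.
12–14 s: v starts -89 cm/s; Δx = -89·2 + ½·11·2² = -156 cm; v ends -67 cm/s.
x(14) = -4 + Σ Δx = -778 cm.

-778 cm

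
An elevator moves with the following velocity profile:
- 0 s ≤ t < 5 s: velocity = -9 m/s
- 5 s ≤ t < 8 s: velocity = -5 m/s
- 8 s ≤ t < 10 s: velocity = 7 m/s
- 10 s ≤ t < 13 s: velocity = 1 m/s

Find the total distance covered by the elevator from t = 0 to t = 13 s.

Distance (not displacement) is the total path length: add the absolute areas under v-t.
0–5 s: |-9| × 5 = 45 m
5–8 s: |-5| × 3 = 15 m
8–10 s: |7| × 2 = 14 m
10–13 s: |1| × 3 = 3 m
Total distance = 77 m

77 m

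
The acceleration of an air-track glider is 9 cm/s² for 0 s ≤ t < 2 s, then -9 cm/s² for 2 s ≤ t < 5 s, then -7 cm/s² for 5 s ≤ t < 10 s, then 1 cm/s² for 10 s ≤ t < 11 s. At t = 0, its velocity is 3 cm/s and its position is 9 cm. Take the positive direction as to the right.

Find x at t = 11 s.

On each constant-a segment, Δv = aΔt and Δx = v₀Δt + ½aΔt²; chain segment to segment.
0–2 s: v starts 3 cm/s; Δx = 3·2 + ½·9·2² = 24 cm; v ends 21 cm/s.
2–5 s: v starts 21 cm/s; Δx = 21·3 + ½·-9·3² = 22.5 cm; v ends -6 cm/s.
5–10 s: v starts -6 cm/s; Δx = -6·5 + ½·-7·5² = -117.5 cm; v ends -41 cm/s.
10–11 s: v starts -41 cm/s; Δx = -41·1 + ½·1·1² = -40.5 cm; v ends -40 cm/s.
x(11) = 9 + Σ Δx = -102.5 cm.

-102.5 cm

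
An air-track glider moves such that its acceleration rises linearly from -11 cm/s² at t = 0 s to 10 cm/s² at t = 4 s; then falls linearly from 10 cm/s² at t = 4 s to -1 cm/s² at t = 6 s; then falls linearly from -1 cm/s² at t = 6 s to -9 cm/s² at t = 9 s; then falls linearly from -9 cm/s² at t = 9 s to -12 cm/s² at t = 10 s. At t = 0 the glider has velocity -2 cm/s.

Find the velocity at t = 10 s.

-20.5 cm/s

Δv equals the area under the a-t graph; then v = v₀ + Δv.
0–4 s: ½(-11 + 10)(4) = -2 cm/s
4–6 s: ½(10 + -1)(2) = 9 cm/s
6–9 s: ½(-1 + -9)(3) = -15 cm/s
9–10 s: ½(-9 + -12)(1) = -10.5 cm/s
Δv = -18.5 cm/s, so v(10) = -2 + (-18.5) = -20.5 cm/s.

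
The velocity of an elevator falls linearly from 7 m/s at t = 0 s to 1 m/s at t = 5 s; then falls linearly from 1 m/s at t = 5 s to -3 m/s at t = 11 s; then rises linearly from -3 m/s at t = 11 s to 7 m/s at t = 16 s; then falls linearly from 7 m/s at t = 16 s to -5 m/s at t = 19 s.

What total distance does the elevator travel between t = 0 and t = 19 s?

Total distance travelled is ∫|v| dt — sum the magnitudes of each area piece.
0–5 s: |½(7 + 1)(5)| = 20 m
5–11 s: v = 0 at t = 6.5 s; triangle areas 0.75 + 6.75 = 7.5 m
11–16 s: v = 0 at t = 12.5 s; triangle areas 2.25 + 12.25 = 14.5 m
16–19 s: v = 0 at t = 17.75 s; triangle areas 6.125 + 3.125 = 9.25 m
Total distance = 51.25 m

51.25 m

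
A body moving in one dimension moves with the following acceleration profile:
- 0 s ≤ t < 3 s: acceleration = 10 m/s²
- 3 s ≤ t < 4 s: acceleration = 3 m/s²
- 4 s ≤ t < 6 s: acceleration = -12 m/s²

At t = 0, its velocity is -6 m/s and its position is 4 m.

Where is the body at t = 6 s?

On each constant-a segment, Δv = aΔt and Δx = v₀Δt + ½aΔt²; chain segment to segment.
0–3 s: v starts -6 m/s; Δx = -6·3 + ½·10·3² = 27 m; v ends 24 m/s.
3–4 s: v starts 24 m/s; Δx = 24·1 + ½·3·1² = 25.5 m; v ends 27 m/s.
4–6 s: v starts 27 m/s; Δx = 27·2 + ½·-12·2² = 30 m; v ends 3 m/s.
x(6) = 4 + Σ Δx = 86.5 m.

86.5 m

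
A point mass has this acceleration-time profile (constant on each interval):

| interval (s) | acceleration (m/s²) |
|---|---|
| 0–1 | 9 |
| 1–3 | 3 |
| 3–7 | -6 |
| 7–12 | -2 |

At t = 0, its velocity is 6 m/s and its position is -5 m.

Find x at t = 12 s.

37.5 m

On each constant-a segment, Δv = aΔt and Δx = v₀Δt + ½aΔt²; chain segment to segment.
0–1 s: v starts 6 m/s; Δx = 6·1 + ½·9·1² = 10.5 m; v ends 15 m/s.
1–3 s: v starts 15 m/s; Δx = 15·2 + ½·3·2² = 36 m; v ends 21 m/s.
3–7 s: v starts 21 m/s; Δx = 21·4 + ½·-6·4² = 36 m; v ends -3 m/s.
7–12 s: v starts -3 m/s; Δx = -3·5 + ½·-2·5² = -40 m; v ends -13 m/s.
x(12) = -5 + Σ Δx = 37.5 m.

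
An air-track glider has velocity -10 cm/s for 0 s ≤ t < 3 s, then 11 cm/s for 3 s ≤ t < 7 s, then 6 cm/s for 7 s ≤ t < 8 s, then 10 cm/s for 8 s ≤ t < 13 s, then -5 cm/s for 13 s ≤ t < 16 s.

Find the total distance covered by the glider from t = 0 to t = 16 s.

Total distance travelled is ∫|v| dt — sum the magnitudes of each area piece.
0–3 s: |-10| × 3 = 30 cm
3–7 s: |11| × 4 = 44 cm
7–8 s: |6| × 1 = 6 cm
8–13 s: |10| × 5 = 50 cm
13–16 s: |-5| × 3 = 15 cm
Total distance = 145 cm

145 cm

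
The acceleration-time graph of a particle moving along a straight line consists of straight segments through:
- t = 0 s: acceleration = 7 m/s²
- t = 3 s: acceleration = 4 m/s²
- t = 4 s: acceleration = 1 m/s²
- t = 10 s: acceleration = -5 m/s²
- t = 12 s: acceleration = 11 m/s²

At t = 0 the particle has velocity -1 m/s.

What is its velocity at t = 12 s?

12 m/s

Δv equals the area under the a-t graph; then v = v₀ + Δv.
0–3 s: ½(7 + 4)(3) = 16.5 m/s
3–4 s: ½(4 + 1)(1) = 2.5 m/s
4–10 s: ½(1 + -5)(6) = -12 m/s
10–12 s: ½(-5 + 11)(2) = 6 m/s
Δv = 13 m/s, so v(12) = -1 + (13) = 12 m/s.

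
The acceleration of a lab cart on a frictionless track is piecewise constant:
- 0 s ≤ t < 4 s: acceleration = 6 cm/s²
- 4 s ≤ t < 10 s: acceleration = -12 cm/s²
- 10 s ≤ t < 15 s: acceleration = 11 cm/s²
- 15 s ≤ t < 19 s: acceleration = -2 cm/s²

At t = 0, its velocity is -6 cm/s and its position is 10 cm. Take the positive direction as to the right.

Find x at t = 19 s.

On each constant-a segment, Δv = aΔt and Δx = v₀Δt + ½aΔt²; chain segment to segment.
0–4 s: v starts -6 cm/s; Δx = -6·4 + ½·6·4² = 24 cm; v ends 18 cm/s.
4–10 s: v starts 18 cm/s; Δx = 18·6 + ½·-12·6² = -108 cm; v ends -54 cm/s.
10–15 s: v starts -54 cm/s; Δx = -54·5 + ½·11·5² = -132.5 cm; v ends 1 cm/s.
15–19 s: v starts 1 cm/s; Δx = 1·4 + ½·-2·4² = -12 cm; v ends -7 cm/s.
x(19) = 10 + Σ Δx = -218.5 cm.

-218.5 cm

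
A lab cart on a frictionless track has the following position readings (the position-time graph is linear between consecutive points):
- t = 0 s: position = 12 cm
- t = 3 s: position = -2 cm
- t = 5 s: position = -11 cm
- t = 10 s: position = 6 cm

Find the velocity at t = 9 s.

3.4 cm/s

Velocity is the slope of the x-t graph on 5–10 s: (6 − -11)/(10 − 5) = 3.4 cm/s.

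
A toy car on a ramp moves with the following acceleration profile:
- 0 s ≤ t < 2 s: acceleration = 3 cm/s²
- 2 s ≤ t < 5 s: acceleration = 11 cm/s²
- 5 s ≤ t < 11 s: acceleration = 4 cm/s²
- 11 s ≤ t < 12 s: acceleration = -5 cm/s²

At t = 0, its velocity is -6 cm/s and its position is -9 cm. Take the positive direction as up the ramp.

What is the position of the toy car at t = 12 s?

359 cm

On each constant-a segment, Δv = aΔt and Δx = v₀Δt + ½aΔt²; chain segment to segment.
0–2 s: v starts -6 cm/s; Δx = -6·2 + ½·3·2² = -6 cm; v ends 0 cm/s.
2–5 s: v starts 0 cm/s; Δx = 0·3 + ½·11·3² = 49.5 cm; v ends 33 cm/s.
5–11 s: v starts 33 cm/s; Δx = 33·6 + ½·4·6² = 270 cm; v ends 57 cm/s.
11–12 s: v starts 57 cm/s; Δx = 57·1 + ½·-5·1² = 54.5 cm; v ends 52 cm/s.
x(12) = -9 + Σ Δx = 359 cm.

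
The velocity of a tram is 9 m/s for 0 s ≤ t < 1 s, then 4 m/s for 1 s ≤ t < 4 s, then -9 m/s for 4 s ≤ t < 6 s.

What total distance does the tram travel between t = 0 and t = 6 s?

39 m

Distance (not displacement) is the total path length: add the absolute areas under v-t.
0–1 s: |9| × 1 = 9 m
1–4 s: |4| × 3 = 12 m
4–6 s: |-9| × 2 = 18 m
Total distance = 39 m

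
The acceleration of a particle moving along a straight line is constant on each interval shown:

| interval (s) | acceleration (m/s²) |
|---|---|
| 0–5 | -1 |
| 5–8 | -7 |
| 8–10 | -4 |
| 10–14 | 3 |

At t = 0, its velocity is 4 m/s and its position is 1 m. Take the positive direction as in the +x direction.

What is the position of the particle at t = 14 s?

On each constant-a segment, Δv = aΔt and Δx = v₀Δt + ½aΔt²; chain segment to segment.
0–5 s: v starts 4 m/s; Δx = 4·5 + ½·-1·5² = 7.5 m; v ends -1 m/s.
5–8 s: v starts -1 m/s; Δx = -1·3 + ½·-7·3² = -34.5 m; v ends -22 m/s.
8–10 s: v starts -22 m/s; Δx = -22·2 + ½·-4·2² = -52 m; v ends -30 m/s.
10–14 s: v starts -30 m/s; Δx = -30·4 + ½·3·4² = -96 m; v ends -18 m/s.
x(14) = 1 + Σ Δx = -174 m.

-174 m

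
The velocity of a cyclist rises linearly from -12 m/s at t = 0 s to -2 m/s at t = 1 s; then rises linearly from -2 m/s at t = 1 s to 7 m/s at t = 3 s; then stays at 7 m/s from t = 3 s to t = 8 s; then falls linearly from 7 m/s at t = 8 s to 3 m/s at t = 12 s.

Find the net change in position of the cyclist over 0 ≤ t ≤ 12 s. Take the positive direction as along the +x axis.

Displacement is the signed area under the v-t curve.
0–1 s: ½(-12 + -2)(1) = -7 m
1–3 s: ½(-2 + 7)(2) = 5 m
3–8 s: 7 × 5 = 35 m
8–12 s: ½(7 + 3)(4) = 20 m
Net displacement = 53 m

53 m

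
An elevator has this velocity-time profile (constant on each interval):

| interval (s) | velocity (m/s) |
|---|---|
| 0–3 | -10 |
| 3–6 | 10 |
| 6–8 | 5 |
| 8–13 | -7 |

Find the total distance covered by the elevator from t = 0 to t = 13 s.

105 m

Distance (not displacement) is the total path length: add the absolute areas under v-t.
0–3 s: |-10| × 3 = 30 m
3–6 s: |10| × 3 = 30 m
6–8 s: |5| × 2 = 10 m
8–13 s: |-7| × 5 = 35 m
Total distance = 105 m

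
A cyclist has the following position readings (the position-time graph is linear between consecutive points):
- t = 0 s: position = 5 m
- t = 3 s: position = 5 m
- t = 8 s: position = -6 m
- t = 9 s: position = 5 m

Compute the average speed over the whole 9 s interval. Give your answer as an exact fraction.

Average speed = (total path length)/(elapsed time); on a piecewise-linear x-t graph the path length is Σ|Δx|.
0–3 s: |Δx| = |5 − 5| = 0 m
3–8 s: |Δx| = |-6 − 5| = 11 m
8–9 s: |Δx| = |5 − -6| = 11 m
Total path = 22 m; average speed = 22/9 = 22/9 m/s.

22/9 m/s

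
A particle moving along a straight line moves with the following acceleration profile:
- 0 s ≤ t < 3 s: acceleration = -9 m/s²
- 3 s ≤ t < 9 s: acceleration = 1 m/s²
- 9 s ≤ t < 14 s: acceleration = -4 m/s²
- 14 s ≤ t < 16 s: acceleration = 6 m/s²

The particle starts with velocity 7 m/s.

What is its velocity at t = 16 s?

Δv equals the area under the a-t graph; then v = v₀ + Δv.
0–3 s: -9 × 3 = -27 m/s
3–9 s: 1 × 6 = 6 m/s
9–14 s: -4 × 5 = -20 m/s
14–16 s: 6 × 2 = 12 m/s
Δv = -29 m/s, so v(16) = 7 + (-29) = -22 m/s.

-22 m/s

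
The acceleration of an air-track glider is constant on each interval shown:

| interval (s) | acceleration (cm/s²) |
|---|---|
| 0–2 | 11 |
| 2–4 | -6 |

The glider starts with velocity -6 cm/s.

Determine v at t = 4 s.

Δv equals the area under the a-t graph; then v = v₀ + Δv.
0–2 s: 11 × 2 = 22 cm/s
2–4 s: -6 × 2 = -12 cm/s
Δv = 10 cm/s, so v(4) = -6 + (10) = 4 cm/s.

4 cm/s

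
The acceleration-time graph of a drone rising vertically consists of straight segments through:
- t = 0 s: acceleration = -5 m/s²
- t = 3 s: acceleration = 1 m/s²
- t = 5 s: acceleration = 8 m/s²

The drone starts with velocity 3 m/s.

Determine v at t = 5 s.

Δv equals the area under the a-t graph; then v = v₀ + Δv.
0–3 s: ½(-5 + 1)(3) = -6 m/s
3–5 s: ½(1 + 8)(2) = 9 m/s
Δv = 3 m/s, so v(5) = 3 + (3) = 6 m/s.

6 m/s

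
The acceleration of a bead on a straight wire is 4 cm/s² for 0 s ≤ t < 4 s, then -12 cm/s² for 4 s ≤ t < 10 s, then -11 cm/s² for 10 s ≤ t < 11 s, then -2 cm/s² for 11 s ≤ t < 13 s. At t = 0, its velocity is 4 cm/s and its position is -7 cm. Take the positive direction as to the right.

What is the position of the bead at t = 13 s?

On each constant-a segment, Δv = aΔt and Δx = v₀Δt + ½aΔt²; chain segment to segment.
0–4 s: v starts 4 cm/s; Δx = 4·4 + ½·4·4² = 48 cm; v ends 20 cm/s.
4–10 s: v starts 20 cm/s; Δx = 20·6 + ½·-12·6² = -96 cm; v ends -52 cm/s.
10–11 s: v starts -52 cm/s; Δx = -52·1 + ½·-11·1² = -57.5 cm; v ends -63 cm/s.
11–13 s: v starts -63 cm/s; Δx = -63·2 + ½·-2·2² = -130 cm; v ends -67 cm/s.
x(13) = -7 + Σ Δx = -242.5 cm.

-242.5 cm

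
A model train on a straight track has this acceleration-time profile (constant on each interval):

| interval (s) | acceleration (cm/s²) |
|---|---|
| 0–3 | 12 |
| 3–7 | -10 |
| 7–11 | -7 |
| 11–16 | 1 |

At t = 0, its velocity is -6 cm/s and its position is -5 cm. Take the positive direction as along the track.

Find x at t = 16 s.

On each constant-a segment, Δv = aΔt and Δx = v₀Δt + ½aΔt²; chain segment to segment.
0–3 s: v starts -6 cm/s; Δx = -6·3 + ½·12·3² = 36 cm; v ends 30 cm/s.
3–7 s: v starts 30 cm/s; Δx = 30·4 + ½·-10·4² = 40 cm; v ends -10 cm/s.
7–11 s: v starts -10 cm/s; Δx = -10·4 + ½·-7·4² = -96 cm; v ends -38 cm/s.
11–16 s: v starts -38 cm/s; Δx = -38·5 + ½·1·5² = -177.5 cm; v ends -33 cm/s.
x(16) = -5 + Σ Δx = -202.5 cm.

-202.5 cm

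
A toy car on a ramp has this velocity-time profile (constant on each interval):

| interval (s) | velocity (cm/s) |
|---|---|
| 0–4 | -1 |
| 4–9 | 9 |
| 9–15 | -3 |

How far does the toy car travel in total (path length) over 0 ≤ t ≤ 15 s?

Total distance travelled is ∫|v| dt — sum the magnitudes of each area piece.
0–4 s: |-1| × 4 = 4 cm
4–9 s: |9| × 5 = 45 cm
9–15 s: |-3| × 6 = 18 cm
Total distance = 67 cm

67 cm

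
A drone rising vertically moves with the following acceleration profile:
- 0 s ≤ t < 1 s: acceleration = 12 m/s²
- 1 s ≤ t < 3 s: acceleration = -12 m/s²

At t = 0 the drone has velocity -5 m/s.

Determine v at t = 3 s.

Δv equals the area under the a-t graph; then v = v₀ + Δv.
0–1 s: 12 × 1 = 12 m/s
1–3 s: -12 × 2 = -24 m/s
Δv = -12 m/s, so v(3) = -5 + (-12) = -17 m/s.

-17 m/s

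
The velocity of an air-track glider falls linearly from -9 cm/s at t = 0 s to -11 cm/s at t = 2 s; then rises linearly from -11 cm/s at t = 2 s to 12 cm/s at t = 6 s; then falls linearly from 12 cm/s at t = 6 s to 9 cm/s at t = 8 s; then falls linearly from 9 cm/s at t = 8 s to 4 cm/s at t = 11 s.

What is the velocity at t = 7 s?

10.5 cm/s

On 6–8 s the graph is linear from 12 to 9 cm/s: v(7) = 12 + (9 − 12)·(7 − 6)/(8 − 6) = 10.5 cm/s.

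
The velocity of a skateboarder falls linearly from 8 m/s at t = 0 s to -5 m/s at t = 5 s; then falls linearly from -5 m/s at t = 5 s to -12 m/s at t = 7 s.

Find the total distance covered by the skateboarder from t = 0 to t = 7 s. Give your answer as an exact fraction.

887/26 m

Distance (not displacement) is the total path length: add the absolute areas under v-t.
0–5 s: v = 0 at t = 40/13 s; triangle areas 160/13 + 125/26 = 445/26 m
5–7 s: |½(-5 + -12)(2)| = 17 m
Total distance = 887/26 m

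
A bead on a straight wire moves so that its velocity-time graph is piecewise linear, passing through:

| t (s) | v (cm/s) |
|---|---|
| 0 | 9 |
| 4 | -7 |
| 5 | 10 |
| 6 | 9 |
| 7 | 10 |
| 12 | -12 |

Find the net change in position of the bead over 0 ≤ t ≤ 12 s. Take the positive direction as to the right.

19.5 cm

Net displacement equals the area under the velocity-time graph (areas below the axis count negative).
0–4 s: ½(9 + -7)(4) = 4 cm
4–5 s: ½(-7 + 10)(1) = 1.5 cm
5–6 s: ½(10 + 9)(1) = 9.5 cm
6–7 s: ½(9 + 10)(1) = 9.5 cm
7–12 s: ½(10 + -12)(5) = -5 cm
Net displacement = 19.5 cm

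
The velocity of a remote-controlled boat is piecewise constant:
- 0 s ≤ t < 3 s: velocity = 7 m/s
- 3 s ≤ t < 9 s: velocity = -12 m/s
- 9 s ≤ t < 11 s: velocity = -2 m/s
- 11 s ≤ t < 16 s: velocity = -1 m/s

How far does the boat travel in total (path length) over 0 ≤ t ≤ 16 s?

Total distance travelled is ∫|v| dt — sum the magnitudes of each area piece.
0–3 s: |7| × 3 = 21 m
3–9 s: |-12| × 6 = 72 m
9–11 s: |-2| × 2 = 4 m
11–16 s: |-1| × 5 = 5 m
Total distance = 102 m

102 m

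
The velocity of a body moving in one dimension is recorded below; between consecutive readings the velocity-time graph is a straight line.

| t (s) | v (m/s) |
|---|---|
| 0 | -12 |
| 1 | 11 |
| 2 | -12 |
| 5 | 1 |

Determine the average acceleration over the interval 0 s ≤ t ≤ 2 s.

Average acceleration = Δv/Δt = (-12 − -12)/(2 − 0) = 0 m/s².

0 m/s²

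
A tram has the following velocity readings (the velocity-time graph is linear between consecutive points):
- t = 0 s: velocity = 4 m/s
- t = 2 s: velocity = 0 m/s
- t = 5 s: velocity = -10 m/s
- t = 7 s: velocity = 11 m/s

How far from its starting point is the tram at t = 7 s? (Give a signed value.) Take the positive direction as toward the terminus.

-10 m

Displacement is the signed area under the v-t curve.
0–2 s: ½(4 + 0)(2) = 4 m
2–5 s: ½(0 + -10)(3) = -15 m
5–7 s: ½(-10 + 11)(2) = 1 m
Net displacement = -10 m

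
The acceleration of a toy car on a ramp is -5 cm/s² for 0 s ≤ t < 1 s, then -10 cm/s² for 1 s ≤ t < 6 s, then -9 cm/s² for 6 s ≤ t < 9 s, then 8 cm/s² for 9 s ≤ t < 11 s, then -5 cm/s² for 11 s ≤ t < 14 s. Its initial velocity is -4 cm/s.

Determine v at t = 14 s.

-85 cm/s

Δv equals the area under the a-t graph; then v = v₀ + Δv.
0–1 s: -5 × 1 = -5 cm/s
1–6 s: -10 × 5 = -50 cm/s
6–9 s: -9 × 3 = -27 cm/s
9–11 s: 8 × 2 = 16 cm/s
11–14 s: -5 × 3 = -15 cm/s
Δv = -81 cm/s, so v(14) = -4 + (-81) = -85 cm/s.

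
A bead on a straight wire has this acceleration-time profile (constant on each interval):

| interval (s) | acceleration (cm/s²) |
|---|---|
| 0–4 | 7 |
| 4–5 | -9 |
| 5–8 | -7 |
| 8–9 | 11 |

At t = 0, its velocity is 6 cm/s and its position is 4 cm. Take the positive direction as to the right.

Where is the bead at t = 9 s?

166.5 cm

On each constant-a segment, Δv = aΔt and Δx = v₀Δt + ½aΔt²; chain segment to segment.
0–4 s: v starts 6 cm/s; Δx = 6·4 + ½·7·4² = 80 cm; v ends 34 cm/s.
4–5 s: v starts 34 cm/s; Δx = 34·1 + ½·-9·1² = 29.5 cm; v ends 25 cm/s.
5–8 s: v starts 25 cm/s; Δx = 25·3 + ½·-7·3² = 43.5 cm; v ends 4 cm/s.
8–9 s: v starts 4 cm/s; Δx = 4·1 + ½·11·1² = 9.5 cm; v ends 15 cm/s.
x(9) = 4 + Σ Δx = 166.5 cm.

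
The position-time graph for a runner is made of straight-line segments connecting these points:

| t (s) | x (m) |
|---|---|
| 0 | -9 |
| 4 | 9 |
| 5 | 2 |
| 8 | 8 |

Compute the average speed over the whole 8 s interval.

Average speed = (total path length)/(elapsed time); on a piecewise-linear x-t graph the path length is Σ|Δx|.
0–4 s: |Δx| = |9 − -9| = 18 m
4–5 s: |Δx| = |2 − 9| = 7 m
5–8 s: |Δx| = |8 − 2| = 6 m
Total path = 31 m; average speed = 31/8 = 3.875 m/s.

3.875 m/s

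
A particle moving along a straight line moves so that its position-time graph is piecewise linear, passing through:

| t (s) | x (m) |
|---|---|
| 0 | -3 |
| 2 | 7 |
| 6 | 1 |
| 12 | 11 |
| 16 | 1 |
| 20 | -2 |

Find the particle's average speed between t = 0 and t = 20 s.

Average speed = (total path length)/(elapsed time); on a piecewise-linear x-t graph the path length is Σ|Δx|.
0–2 s: |Δx| = |7 − -3| = 10 m
2–6 s: |Δx| = |1 − 7| = 6 m
6–12 s: |Δx| = |11 − 1| = 10 m
12–16 s: |Δx| = |1 − 11| = 10 m
16–20 s: |Δx| = |-2 − 1| = 3 m
Total path = 39 m; average speed = 39/20 = 1.95 m/s.

1.95 m/s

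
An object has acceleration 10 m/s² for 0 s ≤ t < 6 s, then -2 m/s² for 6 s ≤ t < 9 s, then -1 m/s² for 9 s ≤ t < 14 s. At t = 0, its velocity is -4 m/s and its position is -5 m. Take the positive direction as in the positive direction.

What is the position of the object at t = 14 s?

On each constant-a segment, Δv = aΔt and Δx = v₀Δt + ½aΔt²; chain segment to segment.
0–6 s: v starts -4 m/s; Δx = -4·6 + ½·10·6² = 156 m; v ends 56 m/s.
6–9 s: v starts 56 m/s; Δx = 56·3 + ½·-2·3² = 159 m; v ends 50 m/s.
9–14 s: v starts 50 m/s; Δx = 50·5 + ½·-1·5² = 237.5 m; v ends 45 m/s.
x(14) = -5 + Σ Δx = 547.5 m.

547.5 m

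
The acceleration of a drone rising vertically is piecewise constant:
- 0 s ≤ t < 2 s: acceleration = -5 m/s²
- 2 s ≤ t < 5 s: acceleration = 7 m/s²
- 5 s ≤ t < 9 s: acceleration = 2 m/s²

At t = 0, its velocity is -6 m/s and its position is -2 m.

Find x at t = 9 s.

-4.5 m

On each constant-a segment, Δv = aΔt and Δx = v₀Δt + ½aΔt²; chain segment to segment.
0–2 s: v starts -6 m/s; Δx = -6·2 + ½·-5·2² = -22 m; v ends -16 m/s.
2–5 s: v starts -16 m/s; Δx = -16·3 + ½·7·3² = -16.5 m; v ends 5 m/s.
5–9 s: v starts 5 m/s; Δx = 5·4 + ½·2·4² = 36 m; v ends 13 m/s.
x(9) = -2 + Σ Δx = -4.5 m.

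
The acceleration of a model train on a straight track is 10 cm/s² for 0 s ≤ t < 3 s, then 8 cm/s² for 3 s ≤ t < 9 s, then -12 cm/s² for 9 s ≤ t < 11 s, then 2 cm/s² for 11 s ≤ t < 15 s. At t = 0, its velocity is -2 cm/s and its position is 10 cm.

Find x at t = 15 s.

713 cm

On each constant-a segment, Δv = aΔt and Δx = v₀Δt + ½aΔt²; chain segment to segment.
0–3 s: v starts -2 cm/s; Δx = -2·3 + ½·10·3² = 39 cm; v ends 28 cm/s.
3–9 s: v starts 28 cm/s; Δx = 28·6 + ½·8·6² = 312 cm; v ends 76 cm/s.
9–11 s: v starts 76 cm/s; Δx = 76·2 + ½·-12·2² = 128 cm; v ends 52 cm/s.
11–15 s: v starts 52 cm/s; Δx = 52·4 + ½·2·4² = 224 cm; v ends 60 cm/s.
x(15) = 10 + Σ Δx = 713 cm.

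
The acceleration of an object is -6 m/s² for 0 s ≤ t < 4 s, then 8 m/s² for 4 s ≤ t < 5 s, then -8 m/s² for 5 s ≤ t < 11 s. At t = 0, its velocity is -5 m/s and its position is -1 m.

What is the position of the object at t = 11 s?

On each constant-a segment, Δv = aΔt and Δx = v₀Δt + ½aΔt²; chain segment to segment.
0–4 s: v starts -5 m/s; Δx = -5·4 + ½·-6·4² = -68 m; v ends -29 m/s.
4–5 s: v starts -29 m/s; Δx = -29·1 + ½·8·1² = -25 m; v ends -21 m/s.
5–11 s: v starts -21 m/s; Δx = -21·6 + ½·-8·6² = -270 m; v ends -69 m/s.
x(11) = -1 + Σ Δx = -364 m.

-364 m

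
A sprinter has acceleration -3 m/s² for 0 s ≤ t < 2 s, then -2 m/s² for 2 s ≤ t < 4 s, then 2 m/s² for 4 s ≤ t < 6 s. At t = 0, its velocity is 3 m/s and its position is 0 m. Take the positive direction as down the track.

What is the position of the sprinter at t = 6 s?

On each constant-a segment, Δv = aΔt and Δx = v₀Δt + ½aΔt²; chain segment to segment.
0–2 s: v starts 3 m/s; Δx = 3·2 + ½·-3·2² = 0 m; v ends -3 m/s.
2–4 s: v starts -3 m/s; Δx = -3·2 + ½·-2·2² = -10 m; v ends -7 m/s.
4–6 s: v starts -7 m/s; Δx = -7·2 + ½·2·2² = -10 m; v ends -3 m/s.
x(6) = 0 + Σ Δx = -20 m.

-20 m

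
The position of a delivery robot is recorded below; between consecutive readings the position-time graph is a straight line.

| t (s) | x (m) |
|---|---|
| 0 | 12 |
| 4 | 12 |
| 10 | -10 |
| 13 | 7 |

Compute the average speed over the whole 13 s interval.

Average speed = (total path length)/(elapsed time); on a piecewise-linear x-t graph the path length is Σ|Δx|.
0–4 s: |Δx| = |12 − 12| = 0 m
4–10 s: |Δx| = |-10 − 12| = 22 m
10–13 s: |Δx| = |7 − -10| = 17 m
Total path = 39 m; average speed = 39/13 = 3 m/s.

3 m/s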